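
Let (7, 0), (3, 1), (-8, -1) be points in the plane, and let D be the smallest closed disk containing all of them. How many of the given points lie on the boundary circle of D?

Call the three points A, B, C in the order given.
Side lengths²: AB² = 17, AC² = 226, BC² = 125.
Since AC² = 226 ≥ 125 + 17 = 142, the angle opposite AC is not acute, so the smallest enclosing circle has AC as diameter.
Centre = midpoint of AC = (-0.5, -0.5), r² = 226/4 = 56.5.
The points at distance exactly r from the centre are (7, 0), (-8, -1) — 2 points.

2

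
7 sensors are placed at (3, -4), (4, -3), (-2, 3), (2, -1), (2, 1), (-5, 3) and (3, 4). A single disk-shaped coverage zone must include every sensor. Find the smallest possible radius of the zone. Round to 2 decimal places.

A smallest enclosing disk is always determined by at most three of the input points on its boundary.
The farthest pair is (4, -3)–(-5, 3) with squared distance 117. The circle on this segment as diameter has centre (-0.5, 0) and r² = 117/4 = 29.25.
Check (3, -4): distance² to centre = 28.25 ≤ 29.25, so it lies inside.
All remaining points lie in this disk, and no smaller disk contains both endpoints, so this is the minimum enclosing circle.
r = √(29.25) ≈ 5.41.

5.41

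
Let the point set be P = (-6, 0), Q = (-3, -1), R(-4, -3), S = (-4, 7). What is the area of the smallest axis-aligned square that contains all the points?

100

The bounding box has width 3 and height 10.
An axis-aligned square enclosing the set must have side ≥ max(width, height).
So the minimum side is max(3, 10) = 10.
Area = 10² = 100.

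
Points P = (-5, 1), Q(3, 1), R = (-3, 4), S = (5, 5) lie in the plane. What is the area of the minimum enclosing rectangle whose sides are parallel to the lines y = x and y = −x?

63

In coordinates u = x + y, v = x − y the rectangle is axis-aligned; the map (x,y)→(u,v) scales areas by 2.
u-values: -4, 4, 1, 10; range = 10 − (-4) = 14.
v-values: -6, 2, -7, 0; range = 2 − (-7) = 9.
Area = (14 × 9) / 2 = 63.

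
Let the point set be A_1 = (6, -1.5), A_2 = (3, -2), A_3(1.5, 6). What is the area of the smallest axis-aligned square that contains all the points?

The bounding box has width 4.5 and height 8.
An axis-aligned square enclosing the set must have side ≥ max(width, height).
So the minimum side is max(4.5, 8) = 8.
Area = 8² = 64.

64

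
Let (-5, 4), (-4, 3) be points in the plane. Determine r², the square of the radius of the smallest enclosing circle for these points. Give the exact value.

The smallest circle enclosing two points has them as diameter endpoints.
Centre = midpoint = (-4.5, 3.5); r² = |(-5, 4)−(-4, 3)|²/4 = 2/4 = 0.5.

0.5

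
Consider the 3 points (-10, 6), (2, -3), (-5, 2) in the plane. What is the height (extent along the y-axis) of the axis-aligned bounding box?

max y = 6, min y = -3, so height = 9.

9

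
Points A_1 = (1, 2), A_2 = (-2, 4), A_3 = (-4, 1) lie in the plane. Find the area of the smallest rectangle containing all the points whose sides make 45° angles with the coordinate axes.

15

In coordinates u = x + y, v = x − y the rectangle is axis-aligned; the map (x,y)→(u,v) scales areas by 2.
u-values: 3, 2, -3; range = 3 − (-3) = 6.
v-values: -1, -6, -5; range = -1 − (-6) = 5.
Area = (6 × 5) / 2 = 15.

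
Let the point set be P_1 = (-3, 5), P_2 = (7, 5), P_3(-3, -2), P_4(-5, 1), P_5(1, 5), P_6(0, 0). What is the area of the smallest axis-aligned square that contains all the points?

The bounding box has width 12 and height 7.
An axis-aligned square enclosing the set must have side ≥ max(width, height).
So the minimum side is max(12, 7) = 12.
Area = 12² = 144.

144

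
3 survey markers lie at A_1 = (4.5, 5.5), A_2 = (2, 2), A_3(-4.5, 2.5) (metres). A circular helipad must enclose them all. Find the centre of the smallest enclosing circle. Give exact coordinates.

Side lengths²: A_1A_2² = 18.5, A_1A_3² = 90, A_2A_3² = 42.5.
Since A_1A_3² = 90 ≥ 42.5 + 18.5 = 61, the angle opposite A_1A_3 is not acute, so the smallest enclosing circle has A_1A_3 as diameter.
Centre = midpoint of A_1A_3 = (0, 4), r² = 90/4 = 22.5.
Centre = (0, 4).

(0, 4)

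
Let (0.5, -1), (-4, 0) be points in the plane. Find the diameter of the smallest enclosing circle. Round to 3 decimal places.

4.610

The smallest circle enclosing two points has them as diameter endpoints.
Centre = midpoint = (-1.75, -0.5); r² = |(0.5, -1)−(-4, 0)|²/4 = 21.25/4 = 5.3125.
Diameter = 2r = 2√(5.3125) ≈ 4.610.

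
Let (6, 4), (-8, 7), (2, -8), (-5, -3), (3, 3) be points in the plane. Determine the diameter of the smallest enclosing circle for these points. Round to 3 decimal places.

18.139

The minimum enclosing circle is determined by three boundary points: (6, 4), (-8, 7), (2, -8).
Their circumcentre is (-13/6, 1/18) with r² = 13325/162.
The farthest remaining point (3, 3) is at distance² 5729/162 ≤ 13325/162.
Diameter = 2r = 2√(13325/162) ≈ 18.139.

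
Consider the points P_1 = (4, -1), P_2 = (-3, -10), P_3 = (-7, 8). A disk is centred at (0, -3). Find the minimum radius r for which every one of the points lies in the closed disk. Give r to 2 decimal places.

The required radius is the distance from (0, -3) to the farthest point.
Squared distances: 20, 58, 170.
Maximum is 170, attained at P_3.
r = √170 ≈ 13.04.

13.04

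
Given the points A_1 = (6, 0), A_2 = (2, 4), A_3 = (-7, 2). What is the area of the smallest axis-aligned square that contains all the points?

169

The bounding box has width 13 and height 4.
An axis-aligned square enclosing the set must have side ≥ max(width, height).
So the minimum side is max(13, 4) = 13.
Area = 13² = 169.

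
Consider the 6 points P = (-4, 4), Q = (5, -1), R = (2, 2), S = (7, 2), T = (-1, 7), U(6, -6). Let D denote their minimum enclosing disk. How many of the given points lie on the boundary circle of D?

3

The minimum enclosing circle of a finite set is fixed by two of the points (as a diameter) or three (as a circumcircle).
The farthest pair is T–U with squared distance 218. The circle on this segment as diameter has centre (2.5, 0.5) and r² = 218/4 = 54.5.
Check P: distance² to centre = 54.5 ≤ 54.5, so it lies inside.
All remaining points lie in this disk, and no smaller disk contains both endpoints, so this is the minimum enclosing circle.
The points at distance exactly r from the centre are P, T, U — 3 points.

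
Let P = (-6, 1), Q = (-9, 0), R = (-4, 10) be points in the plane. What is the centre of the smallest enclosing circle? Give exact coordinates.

Side lengths²: PQ² = 10, PR² = 85, QR² = 125.
Since QR² = 125 ≥ 85 + 10 = 95, the angle opposite QR is not acute, so the smallest enclosing circle has QR as diameter.
Centre = midpoint of QR = (-6.5, 5), r² = 125/4 = 31.25.
Centre = (-6.5, 5).

(-6.5, 5)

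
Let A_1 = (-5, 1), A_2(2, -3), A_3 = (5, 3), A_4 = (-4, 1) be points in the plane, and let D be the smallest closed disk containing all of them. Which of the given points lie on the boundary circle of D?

A_1, A_2, A_3

A smallest enclosing disk is always determined by at most three of the input points on its boundary.
The minimum enclosing circle is determined by three boundary points: A_1, A_2, A_3.
Their circumcentre is (1/18, 31/18) with r² = 4225/162.
The farthest remaining point A_4 is at distance² 2749/162 ≤ 4225/162.
The points at distance exactly r from the centre are A_1, A_2, A_3 — 3 points.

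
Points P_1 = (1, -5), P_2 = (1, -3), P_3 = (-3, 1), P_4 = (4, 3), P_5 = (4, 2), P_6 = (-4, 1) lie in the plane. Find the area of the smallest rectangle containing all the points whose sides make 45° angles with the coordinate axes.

60.5

In coordinates u = x + y, v = x − y the rectangle is axis-aligned; the map (x,y)→(u,v) scales areas by 2.
u-values: -4, -2, -2, 7, 6, -3; range = 7 − (-4) = 11.
v-values: 6, 4, -4, 1, 2, -5; range = 6 − (-5) = 11.
Area = (11 × 11) / 2 = 60.5.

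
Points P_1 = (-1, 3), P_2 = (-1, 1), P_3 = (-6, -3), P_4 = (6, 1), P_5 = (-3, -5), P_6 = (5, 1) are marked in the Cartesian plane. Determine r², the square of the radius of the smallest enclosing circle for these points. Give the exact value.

A smallest enclosing disk is always determined by at most three of the input points on its boundary.
The farthest pair is P_3–P_4 with squared distance 160. The circle on this segment as diameter has centre (0, -1) and r² = 160/4 = 40.
Check P_1: distance² to centre = 17 ≤ 40, so it lies inside.
All remaining points lie in this disk, and no smaller disk contains both endpoints, so this is the minimum enclosing circle.

40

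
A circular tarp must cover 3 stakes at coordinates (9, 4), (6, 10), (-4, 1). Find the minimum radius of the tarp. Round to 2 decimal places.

6.92

Call the three points A, B, C in the order given.
Side lengths²: AB² = 45, AC² = 178, BC² = 181.
Since BC² = 181 < 178 + 45 = 223, the triangle is acute, so the smallest enclosing circle is the circumcircle.
Circumcentre = (121/58, 249/58), r² = 80545/1682.
r = √(80545/1682) ≈ 6.92.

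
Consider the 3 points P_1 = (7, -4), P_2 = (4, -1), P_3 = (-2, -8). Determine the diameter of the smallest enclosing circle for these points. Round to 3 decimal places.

9.878

Side lengths²: P_1P_2² = 18, P_1P_3² = 97, P_2P_3² = 85.
Since P_1P_3² = 97 < 85 + 18 = 103, the triangle is acute, so the smallest enclosing circle is the circumcircle.
Circumcentre = (61/26, -147/26), r² = 8245/338.
Diameter = 2r = 2√(8245/338) ≈ 9.878.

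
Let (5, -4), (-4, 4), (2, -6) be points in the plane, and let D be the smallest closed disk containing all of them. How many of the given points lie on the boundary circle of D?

Call the three points A, B, C in the order given.
Side lengths²: AB² = 145, AC² = 13, BC² = 136.
Since AB² = 145 < 136 + 13 = 149, the triangle is acute, so the smallest enclosing circle is the circumcircle.
Circumcentre = (13/42, -3/14), r² = 32045/882.
The points at distance exactly r from the centre are (5, -4), (-4, 4), (2, -6) — 3 points.

3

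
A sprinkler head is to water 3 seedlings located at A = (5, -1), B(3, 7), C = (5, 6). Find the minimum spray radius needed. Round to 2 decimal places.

Side lengths²: AB² = 68, AC² = 49, BC² = 5.
Since AB² = 68 ≥ 49 + 5 = 54, the angle opposite AB is not acute, so the smallest enclosing circle has AB as diameter.
Centre = midpoint of AB = (4, 3), r² = 68/4 = 17.
r = √17 ≈ 4.12.

4.12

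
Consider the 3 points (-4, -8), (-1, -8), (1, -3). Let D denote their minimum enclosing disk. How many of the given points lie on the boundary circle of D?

Call the three points A, B, C in the order given.
Side lengths²: AB² = 9, AC² = 50, BC² = 29.
Since AC² = 50 ≥ 29 + 9 = 38, the angle opposite AC is not acute, so the smallest enclosing circle has AC as diameter.
Centre = midpoint of AC = (-1.5, -5.5), r² = 50/4 = 12.5.
The points at distance exactly r from the centre are (-4, -8), (1, -3) — 2 points.

2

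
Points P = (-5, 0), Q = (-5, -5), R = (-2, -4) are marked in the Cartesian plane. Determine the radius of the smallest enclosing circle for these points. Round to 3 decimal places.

Side lengths²: PQ² = 25, PR² = 25, QR² = 10.
Since PR² = 25 < 25 + 10 = 35, the triangle is acute, so the smallest enclosing circle is the circumcircle.
Circumcentre = (-25/6, -2.5), r² = 125/18.
r = √(125/18) ≈ 2.635.

2.635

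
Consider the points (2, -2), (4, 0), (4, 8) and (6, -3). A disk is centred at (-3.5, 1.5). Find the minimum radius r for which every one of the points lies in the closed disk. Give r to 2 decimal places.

10.51

The required radius is the distance from (-3.5, 1.5) to the farthest point.
Squared distances: 42.5, 58.5, 98.5, 110.5.
Maximum is 110.5, attained at (6, -3).
r = √(110.5) ≈ 10.51.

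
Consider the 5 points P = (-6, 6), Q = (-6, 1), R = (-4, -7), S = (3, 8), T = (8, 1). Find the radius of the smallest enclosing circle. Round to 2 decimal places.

By Welzl's lemma the MEC is supported by two points (diametrically opposite) or three points (on a circumcircle).
The minimum enclosing circle is determined by three boundary points: R, S, T.
Their circumcentre is (-8/31, 12/31) with r² = 65897/961.
The farthest remaining point P is at distance² 61960/961 ≤ 65897/961.
r = √(65897/961) ≈ 8.28.

8.28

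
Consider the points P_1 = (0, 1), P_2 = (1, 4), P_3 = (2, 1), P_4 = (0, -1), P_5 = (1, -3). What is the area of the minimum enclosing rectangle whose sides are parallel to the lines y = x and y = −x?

24.5

In coordinates u = x + y, v = x − y the rectangle is axis-aligned; the map (x,y)→(u,v) scales areas by 2.
u-values: 1, 5, 3, -1, -2; range = 5 − (-2) = 7.
v-values: -1, -3, 1, 1, 4; range = 4 − (-3) = 7.
Area = (7 × 7) / 2 = 24.5.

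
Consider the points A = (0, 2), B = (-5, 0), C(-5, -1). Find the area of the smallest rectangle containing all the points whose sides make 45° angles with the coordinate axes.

12

In coordinates u = x + y, v = x − y the rectangle is axis-aligned; the map (x,y)→(u,v) scales areas by 2.
u-values: 2, -5, -6; range = 2 − (-6) = 8.
v-values: -2, -5, -4; range = -2 − (-5) = 3.
Area = (8 × 3) / 2 = 12.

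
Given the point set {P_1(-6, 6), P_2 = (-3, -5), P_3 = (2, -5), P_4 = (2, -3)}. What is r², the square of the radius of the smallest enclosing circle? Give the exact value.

By Welzl's lemma the MEC is supported by two points (diametrically opposite) or three points (on a circumcircle).
The farthest pair is P_1–P_3 with squared distance 185. The circle on this segment as diameter has centre (-2, 0.5) and r² = 185/4 = 46.25.
Check P_2: distance² to centre = 31.25 ≤ 46.25, so it lies inside.
All remaining points lie in this disk, and no smaller disk contains both endpoints, so this is the minimum enclosing circle.

46.25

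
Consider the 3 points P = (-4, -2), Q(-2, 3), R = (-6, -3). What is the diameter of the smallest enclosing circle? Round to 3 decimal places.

7.211

Side lengths²: PQ² = 29, PR² = 5, QR² = 52.
Since QR² = 52 ≥ 29 + 5 = 34, the angle opposite QR is not acute, so the smallest enclosing circle has QR as diameter.
Centre = midpoint of QR = (-4, 0), r² = 52/4 = 13.
Diameter = 2r = 2√13 ≈ 7.211.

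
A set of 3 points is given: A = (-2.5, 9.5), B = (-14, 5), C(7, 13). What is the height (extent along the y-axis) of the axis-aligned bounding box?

8

max y = 13, min y = 5, so height = 8.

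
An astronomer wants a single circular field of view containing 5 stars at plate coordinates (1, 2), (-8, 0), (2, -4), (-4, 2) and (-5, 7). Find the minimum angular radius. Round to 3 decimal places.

A smallest enclosing disk is always determined by at most three of the input points on its boundary.
The minimum enclosing circle is determined by three boundary points: (-8, 0), (2, -4), (-5, 7).
Their circumcentre is (-67/41, 58/41) with r² = 71485/1681.
The farthest remaining point (1, 2) is at distance² 12240/1681 ≤ 71485/1681.
r = √(71485/1681) ≈ 6.521.

6.521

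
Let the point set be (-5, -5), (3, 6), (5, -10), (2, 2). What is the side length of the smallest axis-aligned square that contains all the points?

16

The bounding box has width 10 and height 16.
An axis-aligned square enclosing the set must have side ≥ max(width, height).
So the minimum side is max(10, 16) = 16.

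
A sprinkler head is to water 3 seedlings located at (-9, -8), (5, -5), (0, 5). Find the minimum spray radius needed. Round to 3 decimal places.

8.165

Call the three points A, B, C in the order given.
Side lengths²: AB² = 205, AC² = 250, BC² = 125.
Since AC² = 250 < 205 + 125 = 330, the triangle is acute, so the smallest enclosing circle is the circumcircle.
Circumcentre = (-175/62, -165/62), r² = 128125/1922.
r = √(128125/1922) ≈ 8.165.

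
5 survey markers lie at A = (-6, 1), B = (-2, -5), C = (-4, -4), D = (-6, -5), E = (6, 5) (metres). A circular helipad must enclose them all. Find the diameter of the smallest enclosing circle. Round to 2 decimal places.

The farthest pair is D–E with squared distance 244. The circle on this segment as diameter has centre (0, 0) and r² = 244/4 = 61.
Check A: distance² to centre = 37 ≤ 61, so it lies inside.
All remaining points lie in this disk, and no smaller disk contains both endpoints, so this is the minimum enclosing circle.
Diameter = 2r = 2√61 ≈ 15.62.

15.62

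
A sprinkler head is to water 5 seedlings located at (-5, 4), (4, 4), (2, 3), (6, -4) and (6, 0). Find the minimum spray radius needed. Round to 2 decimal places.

A smallest enclosing disk is always determined by at most three of the input points on its boundary.
The farthest pair is (-5, 4)–(6, -4) with squared distance 185. The circle on this segment as diameter has centre (0.5, 0) and r² = 185/4 = 46.25.
Check (4, 4): distance² to centre = 28.25 ≤ 46.25, so it lies inside.
All remaining points lie in this disk, and no smaller disk contains both endpoints, so this is the minimum enclosing circle.
r = √(46.25) ≈ 6.80.

6.80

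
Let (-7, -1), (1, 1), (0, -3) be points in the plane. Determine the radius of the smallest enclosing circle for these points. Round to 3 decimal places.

Call the three points A, B, C in the order given.
Side lengths²: AB² = 68, AC² = 53, BC² = 17.
Since AB² = 68 < 53 + 17 = 70, the triangle is acute, so the smallest enclosing circle is the circumcircle.
Circumcentre = (-89/30, -2/15), r² = 15317/900.
r = √(15317/900) ≈ 4.125.

4.125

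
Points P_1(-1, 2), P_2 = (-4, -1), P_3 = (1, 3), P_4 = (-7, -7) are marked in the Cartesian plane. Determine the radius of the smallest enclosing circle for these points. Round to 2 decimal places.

6.40

The farthest pair is P_3–P_4 with squared distance 164. The circle on this segment as diameter has centre (-3, -2) and r² = 164/4 = 41.
Check P_1: distance² to centre = 20 ≤ 41, so it lies inside.
All remaining points lie in this disk, and no smaller disk contains both endpoints, so this is the minimum enclosing circle.
r = √41 ≈ 6.40.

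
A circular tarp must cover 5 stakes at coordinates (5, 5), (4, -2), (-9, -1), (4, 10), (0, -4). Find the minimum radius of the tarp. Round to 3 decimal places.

8.540

The minimum enclosing circle of a finite set is fixed by two of the points (as a diameter) or three (as a circumcircle).
The minimum enclosing circle is determined by three boundary points: (4, -2), (-9, -1), (4, 10).
Their circumcentre is (-27/13, 4) with r² = 12325/169.
The farthest remaining point (0, -4) is at distance² 11545/169 ≤ 12325/169.
r = √(12325/169) ≈ 8.540.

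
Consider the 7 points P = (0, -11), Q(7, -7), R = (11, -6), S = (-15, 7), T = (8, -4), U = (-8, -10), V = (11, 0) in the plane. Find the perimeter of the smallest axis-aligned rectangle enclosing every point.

88

Width = max x − min x = 11 − (-15) = 26.
Height = max y − min y = 7 − (-11) = 18.
Perimeter = 2(26 + 18) = 88.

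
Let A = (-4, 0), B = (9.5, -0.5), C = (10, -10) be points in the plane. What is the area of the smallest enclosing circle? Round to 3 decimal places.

Side lengths²: AB² = 182.5, AC² = 296, BC² = 90.5.
Since AC² = 296 ≥ 182.5 + 90.5 = 273, the angle opposite AC is not acute, so the smallest enclosing circle has AC as diameter.
Centre = midpoint of AC = (3, -5), r² = 296/4 = 74.
Area = π·r² = π·74 ≈ 232.478.

232.478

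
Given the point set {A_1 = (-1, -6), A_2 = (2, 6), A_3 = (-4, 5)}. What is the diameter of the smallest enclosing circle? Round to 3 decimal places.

12.433

Side lengths²: A_1A_2² = 153, A_1A_3² = 130, A_2A_3² = 37.
Since A_1A_2² = 153 < 130 + 37 = 167, the triangle is acute, so the smallest enclosing circle is the circumcircle.
Circumcentre = (-5/46, 7/46), r² = 40885/1058.
Diameter = 2r = 2√(40885/1058) ≈ 12.433.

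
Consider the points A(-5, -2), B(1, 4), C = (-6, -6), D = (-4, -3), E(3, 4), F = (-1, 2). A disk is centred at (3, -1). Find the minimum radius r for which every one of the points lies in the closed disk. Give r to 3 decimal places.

10.296

The required radius is the distance from (3, -1) to the farthest point.
Squared distances: 65, 29, 106, 53, 25, 25.
Maximum is 106, attained at C.
r = √106 ≈ 10.296.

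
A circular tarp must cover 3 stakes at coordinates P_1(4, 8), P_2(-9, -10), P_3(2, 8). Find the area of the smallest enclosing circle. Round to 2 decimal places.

387.20

Side lengths²: P_1P_2² = 493, P_1P_3² = 4, P_2P_3² = 445.
Since P_1P_2² = 493 ≥ 445 + 4 = 449, the angle opposite P_1P_2 is not acute, so the smallest enclosing circle has P_1P_2 as diameter.
Centre = midpoint of P_1P_2 = (-2.5, -1), r² = 493/4 = 123.25.
Area = π·r² = π·123.25 ≈ 387.20.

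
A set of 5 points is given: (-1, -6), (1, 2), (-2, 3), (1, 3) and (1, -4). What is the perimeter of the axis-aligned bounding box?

Width = max x − min x = 1 − (-2) = 3.
Height = max y − min y = 3 − (-6) = 9.
Perimeter = 2(3 + 9) = 24.

24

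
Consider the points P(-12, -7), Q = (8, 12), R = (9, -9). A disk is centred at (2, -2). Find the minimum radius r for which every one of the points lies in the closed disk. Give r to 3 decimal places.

The required radius is the distance from (2, -2) to the farthest point.
Squared distances: 221, 232, 98.
Maximum is 232, attained at Q.
r = √232 ≈ 15.232.

15.232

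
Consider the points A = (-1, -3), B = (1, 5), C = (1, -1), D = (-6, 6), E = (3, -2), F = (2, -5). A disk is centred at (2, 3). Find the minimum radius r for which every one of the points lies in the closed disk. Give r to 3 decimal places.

The required radius is the distance from (2, 3) to the farthest point.
Squared distances: 45, 5, 17, 73, 26, 64.
Maximum is 73, attained at D.
r = √73 ≈ 8.544.

8.544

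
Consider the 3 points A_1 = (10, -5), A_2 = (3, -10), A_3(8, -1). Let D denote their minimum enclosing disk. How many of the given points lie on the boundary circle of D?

Side lengths²: A_1A_2² = 74, A_1A_3² = 20, A_2A_3² = 106.
Since A_2A_3² = 106 ≥ 74 + 20 = 94, the angle opposite A_2A_3 is not acute, so the smallest enclosing circle has A_2A_3 as diameter.
Centre = midpoint of A_2A_3 = (5.5, -5.5), r² = 106/4 = 26.5.
The points at distance exactly r from the centre are A_2, A_3 — 2 points.

2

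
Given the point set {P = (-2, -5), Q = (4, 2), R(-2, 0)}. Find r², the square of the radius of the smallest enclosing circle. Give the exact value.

Side lengths²: PQ² = 85, PR² = 25, QR² = 40.
Since PQ² = 85 ≥ 40 + 25 = 65, the angle opposite PQ is not acute, so the smallest enclosing circle has PQ as diameter.
Centre = midpoint of PQ = (1, -1.5), r² = 85/4 = 21.25.

21.25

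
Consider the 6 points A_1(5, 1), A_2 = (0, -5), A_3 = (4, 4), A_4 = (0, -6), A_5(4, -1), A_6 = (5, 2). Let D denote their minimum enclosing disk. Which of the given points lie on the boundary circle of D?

By Welzl's lemma the MEC is supported by two points (diametrically opposite) or three points (on a circumcircle).
The farthest pair is A_3–A_4 with squared distance 116. The circle on this segment as diameter has centre (2, -1) and r² = 116/4 = 29.
Check A_1: distance² to centre = 13 ≤ 29, so it lies inside.
All remaining points lie in this disk, and no smaller disk contains both endpoints, so this is the minimum enclosing circle.
The points at distance exactly r from the centre are A_3, A_4 — 2 points.

A_3, A_4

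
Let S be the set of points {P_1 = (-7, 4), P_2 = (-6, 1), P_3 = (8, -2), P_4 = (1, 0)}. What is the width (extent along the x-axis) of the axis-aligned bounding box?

max x = 8, min x = -7, so width = 15.

15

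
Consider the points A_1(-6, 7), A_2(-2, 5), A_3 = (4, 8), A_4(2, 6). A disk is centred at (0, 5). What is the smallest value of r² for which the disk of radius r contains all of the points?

The required radius is the distance from (0, 5) to the farthest point.
Squared distances: 40, 4, 25, 5.
Maximum is 40, attained at A_1.

40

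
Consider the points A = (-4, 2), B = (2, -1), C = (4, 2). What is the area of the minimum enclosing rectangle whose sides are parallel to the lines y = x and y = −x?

In coordinates u = x + y, v = x − y the rectangle is axis-aligned; the map (x,y)→(u,v) scales areas by 2.
u-values: -2, 1, 6; range = 6 − (-2) = 8.
v-values: -6, 3, 2; range = 3 − (-6) = 9.
Area = (8 × 9) / 2 = 36.

36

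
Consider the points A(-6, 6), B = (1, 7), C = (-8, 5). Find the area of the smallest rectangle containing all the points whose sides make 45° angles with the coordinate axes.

In coordinates u = x + y, v = x − y the rectangle is axis-aligned; the map (x,y)→(u,v) scales areas by 2.
u-values: 0, 8, -3; range = 8 − (-3) = 11.
v-values: -12, -6, -13; range = -6 − (-13) = 7.
Area = (11 × 7) / 2 = 38.5.

38.5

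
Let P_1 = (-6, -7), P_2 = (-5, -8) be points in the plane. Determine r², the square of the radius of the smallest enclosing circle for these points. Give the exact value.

The smallest circle enclosing two points has them as diameter endpoints.
Centre = midpoint = (-5.5, -7.5); r² = |P_1P_2|²/4 = 2/4 = 0.5.

0.5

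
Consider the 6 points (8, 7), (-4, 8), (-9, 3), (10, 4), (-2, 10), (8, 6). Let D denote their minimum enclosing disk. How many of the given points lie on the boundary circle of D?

2

A smallest enclosing disk is always determined by at most three of the input points on its boundary.
The farthest pair is (-9, 3)–(10, 4) with squared distance 362. The circle on this segment as diameter has centre (0.5, 3.5) and r² = 362/4 = 90.5.
Check (8, 7): distance² to centre = 68.5 ≤ 90.5, so it lies inside.
All remaining points lie in this disk, and no smaller disk contains both endpoints, so this is the minimum enclosing circle.
The points at distance exactly r from the centre are (-9, 3), (10, 4) — 2 points.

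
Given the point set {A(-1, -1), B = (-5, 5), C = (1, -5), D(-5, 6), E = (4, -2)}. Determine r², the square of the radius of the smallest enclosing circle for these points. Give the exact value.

22765/578

The minimum enclosing circle of a finite set is fixed by two of the points (as a diameter) or three (as a circumcircle).
The minimum enclosing circle is determined by three boundary points: C, D, E.
Their circumcentre is (-57/34, 23/34) with r² = 22765/578.
The farthest remaining point B is at distance² 17189/578 ≤ 22765/578.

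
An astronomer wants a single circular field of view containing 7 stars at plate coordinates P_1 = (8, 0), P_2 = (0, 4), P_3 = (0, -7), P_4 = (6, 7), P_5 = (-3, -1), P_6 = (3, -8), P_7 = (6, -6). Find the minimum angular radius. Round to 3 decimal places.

7.675

By Welzl's lemma the MEC is supported by two points (diametrically opposite) or three points (on a circumcircle).
The minimum enclosing circle is determined by three boundary points: P_3, P_4, P_6.
Their circumcentre is (3.875, -0.375) with r² = 58.90625.
The farthest remaining point P_5 is at distance² 47.65625 ≤ 58.90625.
r = √(58.90625) ≈ 7.675.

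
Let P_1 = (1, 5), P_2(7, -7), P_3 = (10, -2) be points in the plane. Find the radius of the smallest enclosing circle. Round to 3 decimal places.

6.708

Side lengths²: P_1P_2² = 180, P_1P_3² = 130, P_2P_3² = 34.
Since P_1P_2² = 180 ≥ 130 + 34 = 164, the angle opposite P_1P_2 is not acute, so the smallest enclosing circle has P_1P_2 as diameter.
Centre = midpoint of P_1P_2 = (4, -1), r² = 180/4 = 45.
r = √45 ≈ 6.708.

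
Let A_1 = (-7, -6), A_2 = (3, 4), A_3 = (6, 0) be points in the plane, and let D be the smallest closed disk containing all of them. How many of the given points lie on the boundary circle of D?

3

Side lengths²: A_1A_2² = 200, A_1A_3² = 205, A_2A_3² = 25.
Since A_1A_3² = 205 < 200 + 25 = 225, the triangle is acute, so the smallest enclosing circle is the circumcircle.
Circumcentre = (-13/14, -29/14), r² = 5125/98.
The points at distance exactly r from the centre are A_1, A_2, A_3 — 3 points.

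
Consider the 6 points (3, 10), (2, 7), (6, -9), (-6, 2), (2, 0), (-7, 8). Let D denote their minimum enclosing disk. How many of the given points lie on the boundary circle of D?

By Welzl's lemma the MEC is supported by two points (diametrically opposite) or three points (on a circumcircle).
The minimum enclosing circle is determined by three boundary points: (3, 10), (6, -9), (-7, 8).
Their circumcentre is (-15/98, -23/98) with r² = 550745/4802.
The farthest remaining point (2, 7) is at distance² 273601/4802 ≤ 550745/4802.
The points at distance exactly r from the centre are (3, 10), (6, -9), (-7, 8) — 3 points.

3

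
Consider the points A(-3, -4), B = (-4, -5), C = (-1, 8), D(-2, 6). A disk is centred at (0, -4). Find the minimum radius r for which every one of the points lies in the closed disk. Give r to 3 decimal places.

12.042

The required radius is the distance from (0, -4) to the farthest point.
Squared distances: 9, 17, 145, 104.
Maximum is 145, attained at C.
r = √145 ≈ 12.042.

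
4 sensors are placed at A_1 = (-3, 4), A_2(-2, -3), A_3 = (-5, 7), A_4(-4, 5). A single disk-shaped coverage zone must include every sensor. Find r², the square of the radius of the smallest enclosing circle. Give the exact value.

27.25

The minimum enclosing circle of a finite set is fixed by two of the points (as a diameter) or three (as a circumcircle).
The farthest pair is A_2–A_3 with squared distance 109. The circle on this segment as diameter has centre (-3.5, 2) and r² = 109/4 = 27.25.
Check A_1: distance² to centre = 4.25 ≤ 27.25, so it lies inside.
All remaining points lie in this disk, and no smaller disk contains both endpoints, so this is the minimum enclosing circle.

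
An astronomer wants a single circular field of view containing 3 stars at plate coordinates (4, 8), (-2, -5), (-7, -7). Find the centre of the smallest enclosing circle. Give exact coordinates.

(-1.5, 0.5)

Call the three points A, B, C in the order given.
Side lengths²: AB² = 205, AC² = 346, BC² = 29.
Since AC² = 346 ≥ 205 + 29 = 234, the angle opposite AC is not acute, so the smallest enclosing circle has AC as diameter.
Centre = midpoint of AC = (-1.5, 0.5), r² = 346/4 = 86.5.
Centre = (-1.5, 0.5).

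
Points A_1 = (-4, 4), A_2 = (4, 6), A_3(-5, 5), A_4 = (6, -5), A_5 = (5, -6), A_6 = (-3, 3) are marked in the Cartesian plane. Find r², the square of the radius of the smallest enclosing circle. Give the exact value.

48841/882

The minimum enclosing circle of a finite set is fixed by two of the points (as a diameter) or three (as a circumcircle).
The minimum enclosing circle is determined by three boundary points: A_3, A_4, A_5.
Their circumcentre is (11/42, -11/42) with r² = 48841/882.
The farthest remaining point A_2 is at distance² 46909/882 ≤ 48841/882.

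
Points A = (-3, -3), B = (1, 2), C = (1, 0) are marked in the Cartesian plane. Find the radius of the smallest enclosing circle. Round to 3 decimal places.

3.202

Side lengths²: AB² = 41, AC² = 25, BC² = 4.
Since AB² = 41 ≥ 25 + 4 = 29, the angle opposite AB is not acute, so the smallest enclosing circle has AB as diameter.
Centre = midpoint of AB = (-1, -0.5), r² = 41/4 = 10.25.
r = √(10.25) ≈ 3.202.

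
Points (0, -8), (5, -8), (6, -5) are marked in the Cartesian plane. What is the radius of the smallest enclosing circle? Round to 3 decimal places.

Call the three points A, B, C in the order given.
Side lengths²: AB² = 25, AC² = 45, BC² = 10.
Since AC² = 45 ≥ 25 + 10 = 35, the angle opposite AC is not acute, so the smallest enclosing circle has AC as diameter.
Centre = midpoint of AC = (3, -6.5), r² = 45/4 = 11.25.
r = √(11.25) ≈ 3.354.

3.354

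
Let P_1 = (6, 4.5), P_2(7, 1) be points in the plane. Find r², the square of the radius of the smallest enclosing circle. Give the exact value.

The smallest circle enclosing two points has them as diameter endpoints.
Centre = midpoint = (6.5, 2.75); r² = |P_1P_2|²/4 = 13.25/4 = 3.3125.

3.3125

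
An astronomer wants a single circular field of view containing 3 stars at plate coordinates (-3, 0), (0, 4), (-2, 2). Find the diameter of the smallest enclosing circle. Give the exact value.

Call the three points A, B, C in the order given.
Side lengths²: AB² = 25, AC² = 5, BC² = 8.
Since AB² = 25 ≥ 8 + 5 = 13, the angle opposite AB is not acute, so the smallest enclosing circle has AB as diameter.
Centre = midpoint of AB = (-1.5, 2), r² = 25/4 = 6.25.
Diameter = 2r = 2√(6.25) = 5.

5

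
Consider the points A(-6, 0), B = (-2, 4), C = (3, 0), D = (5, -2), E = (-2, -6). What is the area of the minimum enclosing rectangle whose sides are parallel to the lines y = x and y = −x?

71.5

In coordinates u = x + y, v = x − y the rectangle is axis-aligned; the map (x,y)→(u,v) scales areas by 2.
u-values: -6, 2, 3, 3, -8; range = 3 − (-8) = 11.
v-values: -6, -6, 3, 7, 4; range = 7 − (-6) = 13.
Area = (11 × 13) / 2 = 71.5.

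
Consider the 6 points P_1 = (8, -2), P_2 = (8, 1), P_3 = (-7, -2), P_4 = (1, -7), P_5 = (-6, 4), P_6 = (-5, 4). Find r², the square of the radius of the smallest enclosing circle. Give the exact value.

1073/18

The minimum enclosing circle of a finite set is fixed by two of the points (as a diameter) or three (as a circumcircle).
The minimum enclosing circle is determined by three boundary points: P_1, P_3, P_5.
Their circumcentre is (0.5, -1/6) with r² = 1073/18.
The farthest remaining point P_2 is at distance² 1037/18 ≤ 1073/18.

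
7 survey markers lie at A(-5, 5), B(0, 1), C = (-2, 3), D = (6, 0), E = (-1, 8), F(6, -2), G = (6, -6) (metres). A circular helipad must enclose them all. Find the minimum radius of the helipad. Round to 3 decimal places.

7.906

A smallest enclosing disk is always determined by at most three of the input points on its boundary.
The minimum enclosing circle is determined by three boundary points: A, E, G.
Their circumcentre is (1.5, 0.5) with r² = 62.5.
The farthest remaining point F is at distance² 26.5 ≤ 62.5.
r = √(62.5) ≈ 7.906.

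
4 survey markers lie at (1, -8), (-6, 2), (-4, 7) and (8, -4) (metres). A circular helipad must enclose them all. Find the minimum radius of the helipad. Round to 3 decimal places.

By Welzl's lemma the MEC is supported by two points (diametrically opposite) or three points (on a circumcircle).
The minimum enclosing circle is determined by three boundary points: (1, -8), (-4, 7), (8, -4).
Their circumcentre is (0.9, 0.3) with r² = 68.9.
The farthest remaining point (-6, 2) is at distance² 50.5 ≤ 68.9.
r = √(68.9) ≈ 8.301.

8.301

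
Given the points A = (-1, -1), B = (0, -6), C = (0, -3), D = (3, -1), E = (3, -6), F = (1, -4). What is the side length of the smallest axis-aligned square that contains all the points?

5

The bounding box has width 4 and height 5.
An axis-aligned square enclosing the set must have side ≥ max(width, height).
So the minimum side is max(4, 5) = 5.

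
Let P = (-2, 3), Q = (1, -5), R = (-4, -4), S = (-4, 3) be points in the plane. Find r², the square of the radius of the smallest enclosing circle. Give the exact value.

22.25

By Welzl's lemma the MEC is supported by two points (diametrically opposite) or three points (on a circumcircle).
The farthest pair is Q–S with squared distance 89. The circle on this segment as diameter has centre (-1.5, -1) and r² = 89/4 = 22.25.
Check P: distance² to centre = 16.25 ≤ 22.25, so it lies inside.
All remaining points lie in this disk, and no smaller disk contains both endpoints, so this is the minimum enclosing circle.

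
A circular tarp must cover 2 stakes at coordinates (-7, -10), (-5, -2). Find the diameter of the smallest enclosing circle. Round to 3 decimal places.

The smallest circle enclosing two points has them as diameter endpoints.
Centre = midpoint = (-6, -6); r² = |(-7, -10)−(-5, -2)|²/4 = 68/4 = 17.
Diameter = 2r = 2√17 ≈ 8.246.

8.246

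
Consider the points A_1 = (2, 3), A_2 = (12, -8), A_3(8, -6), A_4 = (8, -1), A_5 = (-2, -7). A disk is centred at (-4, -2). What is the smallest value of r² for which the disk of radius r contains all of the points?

292

The required radius is the distance from (-4, -2) to the farthest point.
Squared distances: 61, 292, 160, 145, 29.
Maximum is 292, attained at A_2.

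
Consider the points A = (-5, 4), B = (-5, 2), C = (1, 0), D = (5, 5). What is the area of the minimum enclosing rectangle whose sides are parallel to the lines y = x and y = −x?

65

In coordinates u = x + y, v = x − y the rectangle is axis-aligned; the map (x,y)→(u,v) scales areas by 2.
u-values: -1, -3, 1, 10; range = 10 − (-3) = 13.
v-values: -9, -7, 1, 0; range = 1 − (-9) = 10.
Area = (13 × 10) / 2 = 65.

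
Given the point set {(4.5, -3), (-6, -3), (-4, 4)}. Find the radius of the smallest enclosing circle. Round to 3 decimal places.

5.726

Call the three points A, B, C in the order given.
Side lengths²: AB² = 110.25, AC² = 121.25, BC² = 53.
Since AC² = 121.25 < 110.25 + 53 = 163.25, the triangle is acute, so the smallest enclosing circle is the circumcircle.
Circumcentre = (-0.75, -5/7), r² = 25705/784.
r = √(25705/784) ≈ 5.726.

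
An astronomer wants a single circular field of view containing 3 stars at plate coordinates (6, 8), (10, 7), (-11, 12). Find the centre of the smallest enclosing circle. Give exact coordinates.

(-0.5, 9.5)

Call the three points A, B, C in the order given.
Side lengths²: AB² = 17, AC² = 305, BC² = 466.
Since BC² = 466 ≥ 305 + 17 = 322, the angle opposite BC is not acute, so the smallest enclosing circle has BC as diameter.
Centre = midpoint of BC = (-0.5, 9.5), r² = 466/4 = 116.5.
Centre = (-0.5, 9.5).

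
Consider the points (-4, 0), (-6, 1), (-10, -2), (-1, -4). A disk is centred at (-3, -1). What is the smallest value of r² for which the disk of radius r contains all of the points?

The required radius is the distance from (-3, -1) to the farthest point.
Squared distances: 2, 13, 50, 13.
Maximum is 50, attained at (-10, -2).

50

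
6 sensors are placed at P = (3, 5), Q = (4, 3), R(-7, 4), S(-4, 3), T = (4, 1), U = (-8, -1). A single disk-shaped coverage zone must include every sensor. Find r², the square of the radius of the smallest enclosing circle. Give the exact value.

3925/98

By Welzl's lemma the MEC is supported by two points (diametrically opposite) or three points (on a circumcircle).
The minimum enclosing circle is determined by three boundary points: P, Q, U.
Their circumcentre is (-29/14, 17/14) with r² = 3925/98.
The farthest remaining point T is at distance² 3617/98 ≤ 3925/98.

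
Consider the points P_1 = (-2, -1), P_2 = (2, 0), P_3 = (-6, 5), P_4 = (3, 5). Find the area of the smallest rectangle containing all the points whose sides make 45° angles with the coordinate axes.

In coordinates u = x + y, v = x − y the rectangle is axis-aligned; the map (x,y)→(u,v) scales areas by 2.
u-values: -3, 2, -1, 8; range = 8 − (-3) = 11.
v-values: -1, 2, -11, -2; range = 2 − (-11) = 13.
Area = (11 × 13) / 2 = 71.5.

71.5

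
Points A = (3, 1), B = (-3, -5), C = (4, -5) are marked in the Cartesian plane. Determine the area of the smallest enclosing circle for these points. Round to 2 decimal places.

58.12

Side lengths²: AB² = 72, AC² = 37, BC² = 49.
Since AB² = 72 < 49 + 37 = 86, the triangle is acute, so the smallest enclosing circle is the circumcircle.
Circumcentre = (0.5, -2.5), r² = 18.5.
Area = π·r² = π·18.5 ≈ 58.12.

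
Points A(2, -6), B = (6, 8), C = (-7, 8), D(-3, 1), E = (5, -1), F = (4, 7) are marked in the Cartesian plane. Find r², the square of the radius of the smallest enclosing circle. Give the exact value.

14681/196

The minimum enclosing circle is determined by three boundary points: A, B, C.
Their circumcentre is (-0.5, 16/7) with r² = 14681/196.
The farthest remaining point F is at distance² 8325/196 ≤ 14681/196.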